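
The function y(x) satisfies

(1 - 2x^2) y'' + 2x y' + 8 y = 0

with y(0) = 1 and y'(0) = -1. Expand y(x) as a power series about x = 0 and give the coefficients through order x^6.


Ansatz: y(x) = sum_{n>=0} a_n x^n, so y'(x) = sum_{n>=1} n a_n x^(n-1) and y''(x) = sum_{n>=2} n(n-1) a_n x^(n-2).
Substitute into P(x) y'' + Q(x) y' + R(x) y = 0 with P(x) = 1 - 2x^2, Q(x) = 2x, R(x) = 8, and match powers of x.
Initial conditions: a_0 = 1, a_1 = -1.
Setting the coefficient of each power of x to zero and solving order by order (substituting the coefficients already found):
  x^0: 2 a_2 + 8 a_0 = 0  ->  2 a_2 = -8 a_0 = -8  ->  a_2 = -4
  x^1: 6 a_3 + 10 a_1 = 0  ->  6 a_3 = -10 a_1 = 10  ->  a_3 = 5/3
  x^2: 12 a_4 + 8 a_2 = 0  ->  12 a_4 = -8 a_2 = 32  ->  a_4 = 8/3
  x^3: 20 a_5 + 2 a_3 = 0  ->  20 a_5 = -2 a_3 = -10/3  ->  a_5 = -1/6
  x^4: 30 a_6 - 8 a_4 = 0  ->  30 a_6 = 8 a_4 = 64/3  ->  a_6 = 32/45
Truncated series: y(x) = 1 - x - 4 x^2 + (5/3) x^3 + (8/3) x^4 - (1/6) x^5 + (32/45) x^6 + O(x^7).

a_0 = 1; a_1 = -1; a_2 = -4; a_3 = 5/3; a_4 = 8/3; a_5 = -1/6; a_6 = 32/45


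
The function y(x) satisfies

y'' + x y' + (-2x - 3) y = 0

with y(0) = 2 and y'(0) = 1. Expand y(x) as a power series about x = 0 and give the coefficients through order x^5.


Ansatz: y(x) = sum_{n>=0} a_n x^n, so y'(x) = sum_{n>=1} n a_n x^(n-1) and y''(x) = sum_{n>=2} n(n-1) a_n x^(n-2).
Substitute into P(x) y'' + Q(x) y' + R(x) y = 0 with P(x) = 1, Q(x) = x, R(x) = -2x - 3, and match powers of x.
Initial conditions: a_0 = 2, a_1 = 1.
Setting the coefficient of each power of x to zero and solving order by order (substituting the coefficients already found):
  x^0: 2 a_2 - 3 a_0 = 0  ->  2 a_2 = 3 a_0 = 6  ->  a_2 = 3
  x^1: 6 a_3 - 2 a_1 - 2 a_0 = 0  ->  6 a_3 = 2 a_1 + 2 a_0 = 6  ->  a_3 = 1
  x^2: 12 a_4 - a_2 - 2 a_1 = 0  ->  12 a_4 = a_2 + 2 a_1 = 5  ->  a_4 = 5/12
  x^3: 20 a_5 - 2 a_2 = 0  ->  20 a_5 = 2 a_2 = 6  ->  a_5 = 3/10
Truncated series: y(x) = 2 + x + 3 x^2 + x^3 + (5/12) x^4 + (3/10) x^5 + O(x^6).

a_0 = 2; a_1 = 1; a_2 = 3; a_3 = 1; a_4 = 5/12; a_5 = 3/10


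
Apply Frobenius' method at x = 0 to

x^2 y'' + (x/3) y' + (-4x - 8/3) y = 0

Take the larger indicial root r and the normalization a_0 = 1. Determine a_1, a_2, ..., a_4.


Write in Frobenius form y'' + (p(x)/x) y' + (q(x)/x^2) y = 0:
  p(x) = 1/3,  q(x) = -4x - 8/3.
Indicial equation: r(r-1) + (1/3) r + (-8/3) = 0 -> roots r_1 = 2, r_2 = -4/3.
Take r = r_1 = 2. Let y(x) = x^r sum_{n>=0} a_n x^n with a_0 = 1.
Substitute y = x^r sum a_n x^n and match x^{r+n}. The recurrence is
  D(n) a_n - 4 a_{n-1} = 0,  where D(n) = (r+n)(r+n-1) + (1/3)(r+n) + (-8/3).
  a_n = 4 / D(n) * a_{n-1}.
Since the indicial polynomial factors as (r - r_1)(r - r_2), D(n) = (r_1 + n - r_1)(r_1 + n - r_2) = n(n + 10/3).
Evaluating step by step (a_0 = 1):
  n = 1: D(1) = 1(1 + 10/3) = 13/3; numerator = 4(1) = 4; a_1 = (4)/(13/3) = 12/13
  n = 2: D(2) = 2(2 + 10/3) = 32/3; numerator = 4(12/13) = 48/13; a_2 = (48/13)/(32/3) = 9/26
  n = 3: D(3) = 3(3 + 10/3) = 19; numerator = 4(9/26) = 18/13; a_3 = (18/13)/(19) = 18/247
  n = 4: D(4) = 4(4 + 10/3) = 88/3; numerator = 4(18/247) = 72/247; a_4 = (72/247)/(88/3) = 27/2717

r = 2; a_0 = 1; a_1 = 12/13; a_2 = 9/26; a_3 = 18/247; a_4 = 27/2717


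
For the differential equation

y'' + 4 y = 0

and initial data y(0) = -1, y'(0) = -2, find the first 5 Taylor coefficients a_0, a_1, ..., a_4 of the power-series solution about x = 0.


Ansatz: y(x) = sum_{n>=0} a_n x^n, so y'(x) = sum_{n>=1} n a_n x^(n-1) and y''(x) = sum_{n>=2} n(n-1) a_n x^(n-2).
Substitute into P(x) y'' + Q(x) y' + R(x) y = 0 with P(x) = 1, Q(x) = 0, R(x) = 4, and match powers of x.
Initial conditions: a_0 = -1, a_1 = -2.
Setting the coefficient of each power of x to zero and solving order by order (substituting the coefficients already found):
  x^0: 2 a_2 + 4 a_0 = 0  ->  2 a_2 = -4 a_0 = 4  ->  a_2 = 2
  x^1: 6 a_3 + 4 a_1 = 0  ->  6 a_3 = -4 a_1 = 8  ->  a_3 = 4/3
  x^2: 12 a_4 + 4 a_2 = 0  ->  12 a_4 = -4 a_2 = -8  ->  a_4 = -2/3
Truncated series: y(x) = -1 - 2 x + 2 x^2 + (4/3) x^3 - (2/3) x^4 + O(x^5).

a_0 = -1; a_1 = -2; a_2 = 2; a_3 = 4/3; a_4 = -2/3


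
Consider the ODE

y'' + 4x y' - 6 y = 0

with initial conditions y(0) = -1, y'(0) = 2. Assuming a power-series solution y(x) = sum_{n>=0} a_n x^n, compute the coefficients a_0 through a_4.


Ansatz: y(x) = sum_{n>=0} a_n x^n, so y'(x) = sum_{n>=1} n a_n x^(n-1) and y''(x) = sum_{n>=2} n(n-1) a_n x^(n-2).
Substitute into P(x) y'' + Q(x) y' + R(x) y = 0 with P(x) = 1, Q(x) = 4x, R(x) = -6, and match powers of x.
Initial conditions: a_0 = -1, a_1 = 2.
Setting the coefficient of each power of x to zero and solving order by order (substituting the coefficients already found):
  x^0: 2 a_2 - 6 a_0 = 0  ->  2 a_2 = 6 a_0 = -6  ->  a_2 = -3
  x^1: 6 a_3 - 2 a_1 = 0  ->  6 a_3 = 2 a_1 = 4  ->  a_3 = 2/3
  x^2: 12 a_4 + 2 a_2 = 0  ->  12 a_4 = -2 a_2 = 6  ->  a_4 = 1/2
Truncated series: y(x) = -1 + 2 x - 3 x^2 + (2/3) x^3 + (1/2) x^4 + O(x^5).

a_0 = -1; a_1 = 2; a_2 = -3; a_3 = 2/3; a_4 = 1/2


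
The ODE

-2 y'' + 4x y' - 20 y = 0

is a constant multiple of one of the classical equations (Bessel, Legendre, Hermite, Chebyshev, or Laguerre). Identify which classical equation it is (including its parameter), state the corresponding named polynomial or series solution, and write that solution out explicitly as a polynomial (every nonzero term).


All three coefficients share the factor -2; dividing through by -2 gives  y'' - 2x y' + 10 y = 0.
This matches the Hermite equation y'' - 2x y' + 2n y = 0 with 2n = 10, so n = 5; the polynomial solution is H_5(x).
With y = sum_k a_k x^k, matching x^k gives (k+2)(k+1) a_{k+2} = 2(k - n) a_k = 2(k - 5) a_k. The right side vanishes at k = 5, so the series with the parity of 5 terminates at degree 5.
Standard normalization: leading coefficient of H_n is 2^n, so a_5 = 2^5 = 32. Work downward with a_k = (k+1)(k+2) a_{k+2} / (2(k - n)):
  a_3 = (4)(5)(32) / (2(3 - 5)) = 640/(-4) = -160
  a_1 = (2)(3)(-160) / (2(1 - 5)) = -960/(-8) = 120
Hence H_5(x) = 32 x^5 - 160 x^3 + 120 x.

H_5(x); series = 32 x^5 - 160 x^3 + 120 x


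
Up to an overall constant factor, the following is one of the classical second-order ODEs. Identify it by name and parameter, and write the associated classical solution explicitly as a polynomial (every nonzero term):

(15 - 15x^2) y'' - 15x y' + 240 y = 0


All three coefficients share the factor 15; dividing through by 15 gives  (1 - x^2) y'' - x y' + 16 y = 0.
This matches the Chebyshev equation (1 - x^2) y'' - x y' + n^2 y = 0 (note the -x y' term, not -2x y') with n^2 = 16, so n = 4; the polynomial solution is T_4(x).
With y = sum_k a_k x^k, matching x^k gives (k+2)(k+1) a_{k+2} = (k^2 - n^2) a_k = (k - 4)(k + 4) a_k. The right side vanishes at k = 4, so the series with the parity of 4 terminates at degree 4.
Standard normalization: leading coefficient of T_n is 2^(n-1), so a_4 = 2^3 = 8. Work downward with a_k = (k+1)(k+2) a_{k+2} / ((k - 4)(k + 4)):
  a_2 = (3)(4)(8) / ((2 - 4)(2 + 4)) = 96/(-12) = -8
  a_0 = (1)(2)(-8) / ((0 - 4)(0 + 4)) = -16/(-16) = 1
Hence T_4(x) = 8 x^4 - 8 x^2 + 1.

T_4(x); series = 8 x^4 - 8 x^2 + 1


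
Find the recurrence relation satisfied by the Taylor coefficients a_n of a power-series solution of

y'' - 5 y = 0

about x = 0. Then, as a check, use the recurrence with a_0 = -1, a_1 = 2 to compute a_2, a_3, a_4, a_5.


Substitute y = sum_n a_n x^n into y'' + (const) y = 0.
y''(x) = sum_{n>=0} (n+2)(n+1) a_{n+2} x^n.
The ODE becomes sum_n [(n+2)(n+1) a_{n+2} - 5 a_n] x^n = 0.
Setting each coefficient to zero gives the recurrence:
  (n+2)(n+1) a_{n+2} - 5 a_n = 0,
  a_{n+2} = 5 / ((n+1)(n+2)) a_n.

Check with a_0 = -1, a_1 = 2 (apply the recurrence for n = 0, 1, 2, 3): a_0 = -1, a_1 = 2, a_2 = -5/2, a_3 = 5/3, a_4 = -25/24, a_5 = 5/12.

a_{n+2} = 5/((n+1)(n+2)) * a_n; check: a_0 = -1, a_1 = 2, a_2 = -5/2, a_3 = 5/3, a_4 = -25/24, a_5 = 5/12


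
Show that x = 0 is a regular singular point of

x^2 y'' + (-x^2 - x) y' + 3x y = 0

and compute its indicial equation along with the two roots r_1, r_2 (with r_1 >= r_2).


Divide by x^2 to reach normal form y'' + P_1(x) y' + P_2(x) y = 0 with P_1(x) = -1 - 1/x and P_2(x) = 3/x.
x = 0 is a singular point because the y'-coefficient -1 - 1/x has a pole at x = 0 and the y-coefficient 3/x has a pole at x = 0.
It is a regular singular point because x P_1(x) = p(x) = -x - 1 and x^2 P_2(x) = q(x) = 3x are polynomials, hence analytic at x = 0.
p(0) = -1,  q(0) = 0.
Indicial equation: r(r-1) + p(0) r + q(0) = 0, i.e. r^2 + (p(0) - 1) r + q(0) = 0, i.e. r^2 - 2 r = 0.
Discriminant: (-2)^2 - 4(0) = 4, so r = (2 ± 2)/2.
Solving: r_1 = 2, r_2 = 0.

indicial: r^2 - 2 r = 0; roots r_1 = 2, r_2 = 0


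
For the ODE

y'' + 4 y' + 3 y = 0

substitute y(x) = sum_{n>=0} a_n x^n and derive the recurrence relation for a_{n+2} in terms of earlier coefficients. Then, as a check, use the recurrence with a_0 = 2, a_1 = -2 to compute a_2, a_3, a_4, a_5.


Substitute y = sum_n a_n x^n.
y''(x) has coefficient (n+2)(n+1) a_{n+2} at x^n;
4 y'(x) has coefficient 4 (n+1) a_{n+1} at x^n;
3 y(x) has coefficient 3 a_n at x^n.
Matching x^n: (n+2)(n+1) a_{n+2} + 4 (n+1) a_{n+1} + 3 a_n = 0.
Thus a_{n+2} = [-4 (n+1) a_{n+1} - 3 a_n] / ((n+1)(n+2)).

Check with a_0 = 2, a_1 = -2 (apply the recurrence for n = 0, 1, 2, 3): a_0 = 2, a_1 = -2, a_2 = 1, a_3 = -1/3, a_4 = 1/12, a_5 = -1/60.

a_(n+2) = [-4 (n+1) a_(n+1) - 3 a_n] / ((n+1)(n+2)); check: a_0 = 2, a_1 = -2, a_2 = 1, a_3 = -1/3, a_4 = 1/12, a_5 = -1/60


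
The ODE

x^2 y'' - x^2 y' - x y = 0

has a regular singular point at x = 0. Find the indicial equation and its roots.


Divide by x^2 to reach normal form y'' + P_1(x) y' + P_2(x) y = 0 with P_1(x) = -1 and P_2(x) = -1/x.
x = 0 is a singular point because the y-coefficient -1/x has a pole at x = 0.
It is a regular singular point because x P_1(x) = p(x) = -x and x^2 P_2(x) = q(x) = -x are polynomials, hence analytic at x = 0.
p(0) = 0,  q(0) = 0.
Indicial equation: r(r-1) + p(0) r + q(0) = 0, i.e. r^2 + (p(0) - 1) r + q(0) = 0, i.e. r^2 - 1 r = 0.
Discriminant: (-1)^2 - 4(0) = 1, so r = (1 ± 1)/2.
Solving: r_1 = 1, r_2 = 0.

indicial: r^2 - 1 r = 0; roots r_1 = 1, r_2 = 0


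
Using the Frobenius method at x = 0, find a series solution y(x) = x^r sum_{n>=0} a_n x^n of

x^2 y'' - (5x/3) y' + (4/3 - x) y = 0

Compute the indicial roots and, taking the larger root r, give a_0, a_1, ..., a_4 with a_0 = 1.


Write in Frobenius form y'' + (p(x)/x) y' + (q(x)/x^2) y = 0:
  p(x) = -5/3,  q(x) = 4/3 - x.
Indicial equation: r(r-1) + (-5/3) r + (4/3) = 0 -> roots r_1 = 2, r_2 = 2/3.
Take r = r_1 = 2. Let y(x) = x^r sum_{n>=0} a_n x^n with a_0 = 1.
Substitute y = x^r sum a_n x^n and match x^{r+n}. The recurrence is
  D(n) a_n - 1 a_{n-1} = 0,  where D(n) = (r+n)(r+n-1) + (-5/3)(r+n) + (4/3).
  a_n = 1 / D(n) * a_{n-1}.
Since the indicial polynomial factors as (r - r_1)(r - r_2), D(n) = (r_1 + n - r_1)(r_1 + n - r_2) = n(n + 4/3).
Evaluating step by step (a_0 = 1):
  n = 1: D(1) = 1(1 + 4/3) = 7/3; numerator = 1(1) = 1; a_1 = (1)/(7/3) = 3/7
  n = 2: D(2) = 2(2 + 4/3) = 20/3; numerator = 1(3/7) = 3/7; a_2 = (3/7)/(20/3) = 9/140
  n = 3: D(3) = 3(3 + 4/3) = 13; numerator = 1(9/140) = 9/140; a_3 = (9/140)/(13) = 9/1820
  n = 4: D(4) = 4(4 + 4/3) = 64/3; numerator = 1(9/1820) = 9/1820; a_4 = (9/1820)/(64/3) = 27/116480

r = 2; a_0 = 1; a_1 = 3/7; a_2 = 9/140; a_3 = 9/1820; a_4 = 27/116480


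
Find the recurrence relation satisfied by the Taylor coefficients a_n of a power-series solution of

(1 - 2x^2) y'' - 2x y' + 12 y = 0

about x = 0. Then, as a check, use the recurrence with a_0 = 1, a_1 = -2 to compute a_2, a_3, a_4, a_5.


Substitute y = sum_n a_n x^n.
(1 - 2 x^2) y'' contributes (n+2)(n+1) a_{n+2} - 2 n(n-1) a_n at x^n.
-2 x y'(x) contributes -2 n a_n at x^n.
12 y(x) contributes 12 a_n at x^n.
Matching x^n: (n+2)(n+1) a_{n+2} + (-2 n(n-1) - 2 n + 12) a_n = 0.
Thus a_{n+2} = (2 n(n-1) + 2 n - 12) / ((n+1)(n+2)) * a_n.

Check with a_0 = 1, a_1 = -2 (apply the recurrence for n = 0, 1, 2, 3): a_0 = 1, a_1 = -2, a_2 = -6, a_3 = 10/3, a_4 = 2, a_5 = 1.

a_(n+2) = (2 n(n-1) + 2 n - 12) / ((n+1)(n+2)) * a_n; check: a_0 = 1, a_1 = -2, a_2 = -6, a_3 = 10/3, a_4 = 2, a_5 = 1


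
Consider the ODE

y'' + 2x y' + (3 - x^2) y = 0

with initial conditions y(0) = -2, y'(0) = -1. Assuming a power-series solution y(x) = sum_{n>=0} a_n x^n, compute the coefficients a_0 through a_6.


Ansatz: y(x) = sum_{n>=0} a_n x^n, so y'(x) = sum_{n>=1} n a_n x^(n-1) and y''(x) = sum_{n>=2} n(n-1) a_n x^(n-2).
Substitute into P(x) y'' + Q(x) y' + R(x) y = 0 with P(x) = 1, Q(x) = 2x, R(x) = 3 - x^2, and match powers of x.
Initial conditions: a_0 = -2, a_1 = -1.
Setting the coefficient of each power of x to zero and solving order by order (substituting the coefficients already found):
  x^0: 2 a_2 + 3 a_0 = 0  ->  2 a_2 = -3 a_0 = 6  ->  a_2 = 3
  x^1: 6 a_3 + 5 a_1 = 0  ->  6 a_3 = -5 a_1 = 5  ->  a_3 = 5/6
  x^2: 12 a_4 + 7 a_2 - a_0 = 0  ->  12 a_4 = -7 a_2 + a_0 = -23  ->  a_4 = -23/12
  x^3: 20 a_5 + 9 a_3 - a_1 = 0  ->  20 a_5 = -9 a_3 + a_1 = -17/2  ->  a_5 = -17/40
  x^4: 30 a_6 + 11 a_4 - a_2 = 0  ->  30 a_6 = -11 a_4 + a_2 = 289/12  ->  a_6 = 289/360
Truncated series: y(x) = -2 - x + 3 x^2 + (5/6) x^3 - (23/12) x^4 - (17/40) x^5 + (289/360) x^6 + O(x^7).

a_0 = -2; a_1 = -1; a_2 = 3; a_3 = 5/6; a_4 = -23/12; a_5 = -17/40; a_6 = 289/360


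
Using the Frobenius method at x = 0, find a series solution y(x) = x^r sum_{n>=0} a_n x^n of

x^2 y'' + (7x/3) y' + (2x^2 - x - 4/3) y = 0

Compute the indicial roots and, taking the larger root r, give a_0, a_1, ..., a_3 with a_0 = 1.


Write in Frobenius form y'' + (p(x)/x) y' + (q(x)/x^2) y = 0:
  p(x) = 7/3,  q(x) = 2x^2 - x - 4/3.
Indicial equation: r(r-1) + (7/3) r + (-4/3) = 0 -> roots r_1 = 2/3, r_2 = -2.
Take r = r_1 = 2/3. Let y(x) = x^r sum_{n>=0} a_n x^n with a_0 = 1.
Substitute y = x^r sum a_n x^n and match x^{r+n}. The recurrence is
  D(n) a_n - 1 a_{n-1} + 2 a_{n-2} = 0,  where D(n) = (r+n)(r+n-1) + (7/3)(r+n) + (-4/3).
  a_n = [1 a_{n-1} - 2 a_{n-2}] / D(n).
Since the indicial polynomial factors as (r - r_1)(r - r_2), D(n) = (r_1 + n - r_1)(r_1 + n - r_2) = n(n + 8/3).
Evaluating step by step (a_0 = 1):
  n = 1: D(1) = 1(1 + 8/3) = 11/3; numerator = 1(1) = 1; a_1 = (1)/(11/3) = 3/11
  n = 2: D(2) = 2(2 + 8/3) = 28/3; numerator = 1(3/11) - 2(1) = -19/11; a_2 = (-19/11)/(28/3) = -57/308
  n = 3: D(3) = 3(3 + 8/3) = 17; numerator = 1(-57/308) - 2(3/11) = -225/308; a_3 = (-225/308)/(17) = -225/5236

r = 2/3; a_0 = 1; a_1 = 3/11; a_2 = -57/308; a_3 = -225/5236


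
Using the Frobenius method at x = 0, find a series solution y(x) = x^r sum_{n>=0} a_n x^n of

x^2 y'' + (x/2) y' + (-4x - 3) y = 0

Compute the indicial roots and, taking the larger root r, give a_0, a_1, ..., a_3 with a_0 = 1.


Write in Frobenius form y'' + (p(x)/x) y' + (q(x)/x^2) y = 0:
  p(x) = 1/2,  q(x) = -4x - 3.
Indicial equation: r(r-1) + (1/2) r + (-3) = 0 -> roots r_1 = 2, r_2 = -3/2.
Take r = r_1 = 2. Let y(x) = x^r sum_{n>=0} a_n x^n with a_0 = 1.
Substitute y = x^r sum a_n x^n and match x^{r+n}. The recurrence is
  D(n) a_n - 4 a_{n-1} = 0,  where D(n) = (r+n)(r+n-1) + (1/2)(r+n) + (-3).
  a_n = 4 / D(n) * a_{n-1}.
Since the indicial polynomial factors as (r - r_1)(r - r_2), D(n) = (r_1 + n - r_1)(r_1 + n - r_2) = n(n + 7/2).
Evaluating step by step (a_0 = 1):
  n = 1: D(1) = 1(1 + 7/2) = 9/2; numerator = 4(1) = 4; a_1 = (4)/(9/2) = 8/9
  n = 2: D(2) = 2(2 + 7/2) = 11; numerator = 4(8/9) = 32/9; a_2 = (32/9)/(11) = 32/99
  n = 3: D(3) = 3(3 + 7/2) = 39/2; numerator = 4(32/99) = 128/99; a_3 = (128/99)/(39/2) = 256/3861

r = 2; a_0 = 1; a_1 = 8/9; a_2 = 32/99; a_3 = 256/3861


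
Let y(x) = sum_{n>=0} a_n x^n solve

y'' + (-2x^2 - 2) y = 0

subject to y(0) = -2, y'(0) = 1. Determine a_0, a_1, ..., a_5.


Ansatz: y(x) = sum_{n>=0} a_n x^n, so y'(x) = sum_{n>=1} n a_n x^(n-1) and y''(x) = sum_{n>=2} n(n-1) a_n x^(n-2).
Substitute into P(x) y'' + Q(x) y' + R(x) y = 0 with P(x) = 1, Q(x) = 0, R(x) = -2x^2 - 2, and match powers of x.
Initial conditions: a_0 = -2, a_1 = 1.
Setting the coefficient of each power of x to zero and solving order by order (substituting the coefficients already found):
  x^0: 2 a_2 - 2 a_0 = 0  ->  2 a_2 = 2 a_0 = -4  ->  a_2 = -2
  x^1: 6 a_3 - 2 a_1 = 0  ->  6 a_3 = 2 a_1 = 2  ->  a_3 = 1/3
  x^2: 12 a_4 - 2 a_2 - 2 a_0 = 0  ->  12 a_4 = 2 a_2 + 2 a_0 = -8  ->  a_4 = -2/3
  x^3: 20 a_5 - 2 a_3 - 2 a_1 = 0  ->  20 a_5 = 2 a_3 + 2 a_1 = 8/3  ->  a_5 = 2/15
Truncated series: y(x) = -2 + x - 2 x^2 + (1/3) x^3 - (2/3) x^4 + (2/15) x^5 + O(x^6).

a_0 = -2; a_1 = 1; a_2 = -2; a_3 = 1/3; a_4 = -2/3; a_5 = 2/15


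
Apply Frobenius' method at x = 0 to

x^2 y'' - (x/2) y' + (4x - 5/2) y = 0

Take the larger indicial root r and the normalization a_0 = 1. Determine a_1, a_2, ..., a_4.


Write in Frobenius form y'' + (p(x)/x) y' + (q(x)/x^2) y = 0:
  p(x) = -1/2,  q(x) = 4x - 5/2.
Indicial equation: r(r-1) + (-1/2) r + (-5/2) = 0 -> roots r_1 = 5/2, r_2 = -1.
Take r = r_1 = 5/2. Let y(x) = x^r sum_{n>=0} a_n x^n with a_0 = 1.
Substitute y = x^r sum a_n x^n and match x^{r+n}. The recurrence is
  D(n) a_n + 4 a_{n-1} = 0,  where D(n) = (r+n)(r+n-1) + (-1/2)(r+n) + (-5/2).
  a_n = -4 / D(n) * a_{n-1}.
Since the indicial polynomial factors as (r - r_1)(r - r_2), D(n) = (r_1 + n - r_1)(r_1 + n - r_2) = n(n + 7/2).
Evaluating step by step (a_0 = 1):
  n = 1: D(1) = 1(1 + 7/2) = 9/2; numerator = -4(1) = -4; a_1 = (-4)/(9/2) = -8/9
  n = 2: D(2) = 2(2 + 7/2) = 11; numerator = -4(-8/9) = 32/9; a_2 = (32/9)/(11) = 32/99
  n = 3: D(3) = 3(3 + 7/2) = 39/2; numerator = -4(32/99) = -128/99; a_3 = (-128/99)/(39/2) = -256/3861
  n = 4: D(4) = 4(4 + 7/2) = 30; numerator = -4(-256/3861) = 1024/3861; a_4 = (1024/3861)/(30) = 512/57915

r = 5/2; a_0 = 1; a_1 = -8/9; a_2 = 32/99; a_3 = -256/3861; a_4 = 512/57915


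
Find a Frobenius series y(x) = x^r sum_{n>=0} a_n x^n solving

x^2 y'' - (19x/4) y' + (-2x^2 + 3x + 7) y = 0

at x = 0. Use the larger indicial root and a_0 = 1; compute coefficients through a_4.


Write in Frobenius form y'' + (p(x)/x) y' + (q(x)/x^2) y = 0:
  p(x) = -19/4,  q(x) = -2x^2 + 3x + 7.
Indicial equation: r(r-1) + (-19/4) r + (7) = 0 -> roots r_1 = 4, r_2 = 7/4.
Take r = r_1 = 4. Let y(x) = x^r sum_{n>=0} a_n x^n with a_0 = 1.
Substitute y = x^r sum a_n x^n and match x^{r+n}. The recurrence is
  D(n) a_n + 3 a_{n-1} - 2 a_{n-2} = 0,  where D(n) = (r+n)(r+n-1) + (-19/4)(r+n) + (7).
  a_n = [-3 a_{n-1} + 2 a_{n-2}] / D(n).
Since the indicial polynomial factors as (r - r_1)(r - r_2), D(n) = (r_1 + n - r_1)(r_1 + n - r_2) = n(n + 9/4).
Evaluating step by step (a_0 = 1):
  n = 1: D(1) = 1(1 + 9/4) = 13/4; numerator = -3(1) = -3; a_1 = (-3)/(13/4) = -12/13
  n = 2: D(2) = 2(2 + 9/4) = 17/2; numerator = -3(-12/13) + 2(1) = 62/13; a_2 = (62/13)/(17/2) = 124/221
  n = 3: D(3) = 3(3 + 9/4) = 63/4; numerator = -3(124/221) + 2(-12/13) = -60/17; a_3 = (-60/17)/(63/4) = -80/357
  n = 4: D(4) = 4(4 + 9/4) = 25; numerator = -3(-80/357) + 2(124/221) = 2776/1547; a_4 = (2776/1547)/(25) = 2776/38675

r = 4; a_0 = 1; a_1 = -12/13; a_2 = 124/221; a_3 = -80/357; a_4 = 2776/38675


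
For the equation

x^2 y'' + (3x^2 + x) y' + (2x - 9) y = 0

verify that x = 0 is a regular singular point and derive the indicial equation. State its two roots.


Divide by x^2 to reach normal form y'' + P_1(x) y' + P_2(x) y = 0 with P_1(x) = 3 + 1/x and P_2(x) = 2/x - 9/x^2.
x = 0 is a singular point because the y'-coefficient 3 + 1/x has a pole at x = 0 and the y-coefficient 2/x - 9/x^2 has a pole at x = 0.
It is a regular singular point because x P_1(x) = p(x) = 3x + 1 and x^2 P_2(x) = q(x) = 2x - 9 are polynomials, hence analytic at x = 0.
p(0) = 1,  q(0) = -9.
Indicial equation: r(r-1) + p(0) r + q(0) = 0, i.e. r^2 + (p(0) - 1) r + q(0) = 0, i.e. r^2 - 9 = 0.
Discriminant: (0)^2 - 4(-9) = 36, so r = (0 ± 6)/2.
Solving: r_1 = 3, r_2 = -3.

indicial: r^2 - 9 = 0; roots r_1 = 3, r_2 = -3


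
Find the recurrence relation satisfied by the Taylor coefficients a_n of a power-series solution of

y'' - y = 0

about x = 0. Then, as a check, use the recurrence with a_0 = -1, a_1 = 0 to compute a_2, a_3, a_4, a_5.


Substitute y = sum_n a_n x^n into y'' + (const) y = 0.
y''(x) = sum_{n>=0} (n+2)(n+1) a_{n+2} x^n.
The ODE becomes sum_n [(n+2)(n+1) a_{n+2} - 1 a_n] x^n = 0.
Setting each coefficient to zero gives the recurrence:
  (n+2)(n+1) a_{n+2} - 1 a_n = 0,
  a_{n+2} = 1 / ((n+1)(n+2)) a_n.

Check with a_0 = -1, a_1 = 0 (apply the recurrence for n = 0, 1, 2, 3): a_0 = -1, a_1 = 0, a_2 = -1/2, a_3 = 0, a_4 = -1/24, a_5 = 0.

a_{n+2} = 1/((n+1)(n+2)) * a_n; check: a_0 = -1, a_1 = 0, a_2 = -1/2, a_3 = 0, a_4 = -1/24, a_5 = 0


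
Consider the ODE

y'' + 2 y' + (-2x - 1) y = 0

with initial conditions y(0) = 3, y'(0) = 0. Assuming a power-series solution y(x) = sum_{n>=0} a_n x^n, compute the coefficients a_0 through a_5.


Ansatz: y(x) = sum_{n>=0} a_n x^n, so y'(x) = sum_{n>=1} n a_n x^(n-1) and y''(x) = sum_{n>=2} n(n-1) a_n x^(n-2).
Substitute into P(x) y'' + Q(x) y' + R(x) y = 0 with P(x) = 1, Q(x) = 2, R(x) = -2x - 1, and match powers of x.
Initial conditions: a_0 = 3, a_1 = 0.
Setting the coefficient of each power of x to zero and solving order by order (substituting the coefficients already found):
  x^0: 2 a_2 + 2 a_1 - a_0 = 0  ->  2 a_2 = -2 a_1 + a_0 = 3  ->  a_2 = 3/2
  x^1: 6 a_3 + 4 a_2 - a_1 - 2 a_0 = 0  ->  6 a_3 = -4 a_2 + a_1 + 2 a_0 = 0  ->  a_3 = 0
  x^2: 12 a_4 + 6 a_3 - a_2 - 2 a_1 = 0  ->  12 a_4 = -6 a_3 + a_2 + 2 a_1 = 3/2  ->  a_4 = 1/8
  x^3: 20 a_5 + 8 a_4 - a_3 - 2 a_2 = 0  ->  20 a_5 = -8 a_4 + a_3 + 2 a_2 = 2  ->  a_5 = 1/10
Truncated series: y(x) = 3 + (3/2) x^2 + (1/8) x^4 + (1/10) x^5 + O(x^6).

a_0 = 3; a_1 = 0; a_2 = 3/2; a_3 = 0; a_4 = 1/8; a_5 = 1/10


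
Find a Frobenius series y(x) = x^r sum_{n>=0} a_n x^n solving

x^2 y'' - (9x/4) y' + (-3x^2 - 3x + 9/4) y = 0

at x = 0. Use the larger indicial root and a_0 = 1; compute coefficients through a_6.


Write in Frobenius form y'' + (p(x)/x) y' + (q(x)/x^2) y = 0:
  p(x) = -9/4,  q(x) = -3x^2 - 3x + 9/4.
Indicial equation: r(r-1) + (-9/4) r + (9/4) = 0 -> roots r_1 = 9/4, r_2 = 1.
Take r = r_1 = 9/4. Let y(x) = x^r sum_{n>=0} a_n x^n with a_0 = 1.
Substitute y = x^r sum a_n x^n and match x^{r+n}. The recurrence is
  D(n) a_n - 3 a_{n-1} - 3 a_{n-2} = 0,  where D(n) = (r+n)(r+n-1) + (-9/4)(r+n) + (9/4).
  a_n = [3 a_{n-1} + 3 a_{n-2}] / D(n).
Since the indicial polynomial factors as (r - r_1)(r - r_2), D(n) = (r_1 + n - r_1)(r_1 + n - r_2) = n(n + 5/4).
Evaluating step by step (a_0 = 1):
  n = 1: D(1) = 1(1 + 5/4) = 9/4; numerator = 3(1) = 3; a_1 = (3)/(9/4) = 4/3
  n = 2: D(2) = 2(2 + 5/4) = 13/2; numerator = 3(4/3) + 3(1) = 7; a_2 = (7)/(13/2) = 14/13
  n = 3: D(3) = 3(3 + 5/4) = 51/4; numerator = 3(14/13) + 3(4/3) = 94/13; a_3 = (94/13)/(51/4) = 376/663
  n = 4: D(4) = 4(4 + 5/4) = 21; numerator = 3(376/663) + 3(14/13) = 1090/221; a_4 = (1090/221)/(21) = 1090/4641
  n = 5: D(5) = 5(5 + 5/4) = 125/4; numerator = 3(1090/4641) + 3(376/663) = 3722/1547; a_5 = (3722/1547)/(125/4) = 14888/193375
  n = 6: D(6) = 6(6 + 5/4) = 87/2; numerator = 3(14888/193375) + 3(1090/4641) = 10642/11375; a_6 = (10642/11375)/(87/2) = 21284/989625

r = 9/4; a_0 = 1; a_1 = 4/3; a_2 = 14/13; a_3 = 376/663; a_4 = 1090/4641; a_5 = 14888/193375; a_6 = 21284/989625


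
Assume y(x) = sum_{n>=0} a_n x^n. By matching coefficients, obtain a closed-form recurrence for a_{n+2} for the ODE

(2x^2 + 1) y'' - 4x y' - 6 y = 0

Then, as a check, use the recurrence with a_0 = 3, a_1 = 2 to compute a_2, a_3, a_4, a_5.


Substitute y = sum_n a_n x^n.
(1 + 2 x^2) y'' contributes (n+2)(n+1) a_{n+2} + 2 n(n-1) a_n at x^n.
-4 x y'(x) contributes -4 n a_n at x^n.
-6 y(x) contributes -6 a_n at x^n.
Matching x^n: (n+2)(n+1) a_{n+2} + (2 n(n-1) - 4 n - 6) a_n = 0.
Thus a_{n+2} = (-2 n(n-1) + 4 n + 6) / ((n+1)(n+2)) * a_n.

Check with a_0 = 3, a_1 = 2 (apply the recurrence for n = 0, 1, 2, 3): a_0 = 3, a_1 = 2, a_2 = 9, a_3 = 10/3, a_4 = 15/2, a_5 = 1.

a_(n+2) = (-2 n(n-1) + 4 n + 6) / ((n+1)(n+2)) * a_n; check: a_0 = 3, a_1 = 2, a_2 = 9, a_3 = 10/3, a_4 = 15/2, a_5 = 1


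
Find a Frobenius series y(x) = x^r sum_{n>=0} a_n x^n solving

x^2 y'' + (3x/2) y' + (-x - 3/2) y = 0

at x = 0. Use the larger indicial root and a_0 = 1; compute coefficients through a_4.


Write in Frobenius form y'' + (p(x)/x) y' + (q(x)/x^2) y = 0:
  p(x) = 3/2,  q(x) = -x - 3/2.
Indicial equation: r(r-1) + (3/2) r + (-3/2) = 0 -> roots r_1 = 1, r_2 = -3/2.
Take r = r_1 = 1. Let y(x) = x^r sum_{n>=0} a_n x^n with a_0 = 1.
Substitute y = x^r sum a_n x^n and match x^{r+n}. The recurrence is
  D(n) a_n - 1 a_{n-1} = 0,  where D(n) = (r+n)(r+n-1) + (3/2)(r+n) + (-3/2).
  a_n = 1 / D(n) * a_{n-1}.
Since the indicial polynomial factors as (r - r_1)(r - r_2), D(n) = (r_1 + n - r_1)(r_1 + n - r_2) = n(n + 5/2).
Evaluating step by step (a_0 = 1):
  n = 1: D(1) = 1(1 + 5/2) = 7/2; numerator = 1(1) = 1; a_1 = (1)/(7/2) = 2/7
  n = 2: D(2) = 2(2 + 5/2) = 9; numerator = 1(2/7) = 2/7; a_2 = (2/7)/(9) = 2/63
  n = 3: D(3) = 3(3 + 5/2) = 33/2; numerator = 1(2/63) = 2/63; a_3 = (2/63)/(33/2) = 4/2079
  n = 4: D(4) = 4(4 + 5/2) = 26; numerator = 1(4/2079) = 4/2079; a_4 = (4/2079)/(26) = 2/27027

r = 1; a_0 = 1; a_1 = 2/7; a_2 = 2/63; a_3 = 4/2079; a_4 = 2/27027


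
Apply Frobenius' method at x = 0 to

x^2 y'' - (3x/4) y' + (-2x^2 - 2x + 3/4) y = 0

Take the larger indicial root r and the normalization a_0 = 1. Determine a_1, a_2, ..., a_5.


Write in Frobenius form y'' + (p(x)/x) y' + (q(x)/x^2) y = 0:
  p(x) = -3/4,  q(x) = -2x^2 - 2x + 3/4.
Indicial equation: r(r-1) + (-3/4) r + (3/4) = 0 -> roots r_1 = 1, r_2 = 3/4.
Take r = r_1 = 1. Let y(x) = x^r sum_{n>=0} a_n x^n with a_0 = 1.
Substitute y = x^r sum a_n x^n and match x^{r+n}. The recurrence is
  D(n) a_n - 2 a_{n-1} - 2 a_{n-2} = 0,  where D(n) = (r+n)(r+n-1) + (-3/4)(r+n) + (3/4).
  a_n = [2 a_{n-1} + 2 a_{n-2}] / D(n).
Since the indicial polynomial factors as (r - r_1)(r - r_2), D(n) = (r_1 + n - r_1)(r_1 + n - r_2) = n(n + 1/4).
Evaluating step by step (a_0 = 1):
  n = 1: D(1) = 1(1 + 1/4) = 5/4; numerator = 2(1) = 2; a_1 = (2)/(5/4) = 8/5
  n = 2: D(2) = 2(2 + 1/4) = 9/2; numerator = 2(8/5) + 2(1) = 26/5; a_2 = (26/5)/(9/2) = 52/45
  n = 3: D(3) = 3(3 + 1/4) = 39/4; numerator = 2(52/45) + 2(8/5) = 248/45; a_3 = (248/45)/(39/4) = 992/1755
  n = 4: D(4) = 4(4 + 1/4) = 17; numerator = 2(992/1755) + 2(52/45) = 1208/351; a_4 = (1208/351)/(17) = 1208/5967
  n = 5: D(5) = 5(5 + 1/4) = 105/4; numerator = 2(1208/5967) + 2(992/1755) = 45808/29835; a_5 = (45808/29835)/(105/4) = 26176/447525

r = 1; a_0 = 1; a_1 = 8/5; a_2 = 52/45; a_3 = 992/1755; a_4 = 1208/5967; a_5 = 26176/447525


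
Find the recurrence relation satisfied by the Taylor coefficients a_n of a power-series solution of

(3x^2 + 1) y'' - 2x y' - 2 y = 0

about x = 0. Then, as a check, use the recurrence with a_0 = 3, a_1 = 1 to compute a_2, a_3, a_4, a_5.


Substitute y = sum_n a_n x^n.
(1 + 3 x^2) y'' contributes (n+2)(n+1) a_{n+2} + 3 n(n-1) a_n at x^n.
-2 x y'(x) contributes -2 n a_n at x^n.
-2 y(x) contributes -2 a_n at x^n.
Matching x^n: (n+2)(n+1) a_{n+2} + (3 n(n-1) - 2 n - 2) a_n = 0.
Thus a_{n+2} = (-3 n(n-1) + 2 n + 2) / ((n+1)(n+2)) * a_n.

Check with a_0 = 3, a_1 = 1 (apply the recurrence for n = 0, 1, 2, 3): a_0 = 3, a_1 = 1, a_2 = 3, a_3 = 2/3, a_4 = 0, a_5 = -1/3.

a_(n+2) = (-3 n(n-1) + 2 n + 2) / ((n+1)(n+2)) * a_n; check: a_0 = 3, a_1 = 1, a_2 = 3, a_3 = 2/3, a_4 = 0, a_5 = -1/3


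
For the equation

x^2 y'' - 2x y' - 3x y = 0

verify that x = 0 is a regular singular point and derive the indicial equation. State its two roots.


Divide by x^2 to reach normal form y'' + P_1(x) y' + P_2(x) y = 0 with P_1(x) = -2/x and P_2(x) = -3/x.
x = 0 is a singular point because the y'-coefficient -2/x has a pole at x = 0 and the y-coefficient -3/x has a pole at x = 0.
It is a regular singular point because x P_1(x) = p(x) = -2 and x^2 P_2(x) = q(x) = -3x are polynomials, hence analytic at x = 0.
p(0) = -2,  q(0) = 0.
Indicial equation: r(r-1) + p(0) r + q(0) = 0, i.e. r^2 + (p(0) - 1) r + q(0) = 0, i.e. r^2 - 3 r = 0.
Discriminant: (-3)^2 - 4(0) = 9, so r = (3 ± 3)/2.
Solving: r_1 = 3, r_2 = 0.

indicial: r^2 - 3 r = 0; roots r_1 = 3, r_2 = 0


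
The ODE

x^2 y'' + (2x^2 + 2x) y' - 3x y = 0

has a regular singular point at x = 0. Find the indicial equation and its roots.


Divide by x^2 to reach normal form y'' + P_1(x) y' + P_2(x) y = 0 with P_1(x) = 2 + 2/x and P_2(x) = -3/x.
x = 0 is a singular point because the y'-coefficient 2 + 2/x has a pole at x = 0 and the y-coefficient -3/x has a pole at x = 0.
It is a regular singular point because x P_1(x) = p(x) = 2x + 2 and x^2 P_2(x) = q(x) = -3x are polynomials, hence analytic at x = 0.
p(0) = 2,  q(0) = 0.
Indicial equation: r(r-1) + p(0) r + q(0) = 0, i.e. r^2 + (p(0) - 1) r + q(0) = 0, i.e. r^2 + 1 r = 0.
Discriminant: (1)^2 - 4(0) = 1, so r = (-1 ± 1)/2.
Solving: r_1 = 0, r_2 = -1.

indicial: r^2 + 1 r = 0; roots r_1 = 0, r_2 = -1


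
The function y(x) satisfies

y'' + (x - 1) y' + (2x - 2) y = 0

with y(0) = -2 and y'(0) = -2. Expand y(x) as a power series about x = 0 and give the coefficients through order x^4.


Ansatz: y(x) = sum_{n>=0} a_n x^n, so y'(x) = sum_{n>=1} n a_n x^(n-1) and y''(x) = sum_{n>=2} n(n-1) a_n x^(n-2).
Substitute into P(x) y'' + Q(x) y' + R(x) y = 0 with P(x) = 1, Q(x) = x - 1, R(x) = 2x - 2, and match powers of x.
Initial conditions: a_0 = -2, a_1 = -2.
Setting the coefficient of each power of x to zero and solving order by order (substituting the coefficients already found):
  x^0: 2 a_2 - a_1 - 2 a_0 = 0  ->  2 a_2 = a_1 + 2 a_0 = -6  ->  a_2 = -3
  x^1: 6 a_3 - 2 a_2 - a_1 + 2 a_0 = 0  ->  6 a_3 = 2 a_2 + a_1 - 2 a_0 = -4  ->  a_3 = -2/3
  x^2: 12 a_4 - 3 a_3 + 2 a_1 = 0  ->  12 a_4 = 3 a_3 - 2 a_1 = 2  ->  a_4 = 1/6
Truncated series: y(x) = -2 - 2 x - 3 x^2 - (2/3) x^3 + (1/6) x^4 + O(x^5).

a_0 = -2; a_1 = -2; a_2 = -3; a_3 = -2/3; a_4 = 1/6


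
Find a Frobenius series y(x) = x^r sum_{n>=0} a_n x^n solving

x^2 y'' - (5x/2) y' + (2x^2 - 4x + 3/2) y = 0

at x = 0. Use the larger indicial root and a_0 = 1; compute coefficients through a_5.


Write in Frobenius form y'' + (p(x)/x) y' + (q(x)/x^2) y = 0:
  p(x) = -5/2,  q(x) = 2x^2 - 4x + 3/2.
Indicial equation: r(r-1) + (-5/2) r + (3/2) = 0 -> roots r_1 = 3, r_2 = 1/2.
Take r = r_1 = 3. Let y(x) = x^r sum_{n>=0} a_n x^n with a_0 = 1.
Substitute y = x^r sum a_n x^n and match x^{r+n}. The recurrence is
  D(n) a_n - 4 a_{n-1} + 2 a_{n-2} = 0,  where D(n) = (r+n)(r+n-1) + (-5/2)(r+n) + (3/2).
  a_n = [4 a_{n-1} - 2 a_{n-2}] / D(n).
Since the indicial polynomial factors as (r - r_1)(r - r_2), D(n) = (r_1 + n - r_1)(r_1 + n - r_2) = n(n + 5/2).
Evaluating step by step (a_0 = 1):
  n = 1: D(1) = 1(1 + 5/2) = 7/2; numerator = 4(1) = 4; a_1 = (4)/(7/2) = 8/7
  n = 2: D(2) = 2(2 + 5/2) = 9; numerator = 4(8/7) - 2(1) = 18/7; a_2 = (18/7)/(9) = 2/7
  n = 3: D(3) = 3(3 + 5/2) = 33/2; numerator = 4(2/7) - 2(8/7) = -8/7; a_3 = (-8/7)/(33/2) = -16/231
  n = 4: D(4) = 4(4 + 5/2) = 26; numerator = 4(-16/231) - 2(2/7) = -28/33; a_4 = (-28/33)/(26) = -14/429
  n = 5: D(5) = 5(5 + 5/2) = 75/2; numerator = 4(-14/429) - 2(-16/231) = 8/1001; a_5 = (8/1001)/(75/2) = 16/75075

r = 3; a_0 = 1; a_1 = 8/7; a_2 = 2/7; a_3 = -16/231; a_4 = -14/429; a_5 = 16/75075


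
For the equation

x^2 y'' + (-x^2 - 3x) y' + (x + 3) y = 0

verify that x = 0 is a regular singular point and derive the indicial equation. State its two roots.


Divide by x^2 to reach normal form y'' + P_1(x) y' + P_2(x) y = 0 with P_1(x) = -1 - 3/x and P_2(x) = 1/x + 3/x^2.
x = 0 is a singular point because the y'-coefficient -1 - 3/x has a pole at x = 0 and the y-coefficient 1/x + 3/x^2 has a pole at x = 0.
It is a regular singular point because x P_1(x) = p(x) = -x - 3 and x^2 P_2(x) = q(x) = x + 3 are polynomials, hence analytic at x = 0.
p(0) = -3,  q(0) = 3.
Indicial equation: r(r-1) + p(0) r + q(0) = 0, i.e. r^2 + (p(0) - 1) r + q(0) = 0, i.e. r^2 - 4 r + 3 = 0.
Discriminant: (-4)^2 - 4(3) = 4, so r = (4 ± 2)/2.
Solving: r_1 = 3, r_2 = 1.

indicial: r^2 - 4 r + 3 = 0; roots r_1 = 3, r_2 = 1


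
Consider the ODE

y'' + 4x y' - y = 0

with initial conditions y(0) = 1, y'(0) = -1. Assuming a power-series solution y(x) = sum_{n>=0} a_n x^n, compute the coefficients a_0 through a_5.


Ansatz: y(x) = sum_{n>=0} a_n x^n, so y'(x) = sum_{n>=1} n a_n x^(n-1) and y''(x) = sum_{n>=2} n(n-1) a_n x^(n-2).
Substitute into P(x) y'' + Q(x) y' + R(x) y = 0 with P(x) = 1, Q(x) = 4x, R(x) = -1, and match powers of x.
Initial conditions: a_0 = 1, a_1 = -1.
Setting the coefficient of each power of x to zero and solving order by order (substituting the coefficients already found):
  x^0: 2 a_2 - a_0 = 0  ->  2 a_2 = a_0 = 1  ->  a_2 = 1/2
  x^1: 6 a_3 + 3 a_1 = 0  ->  6 a_3 = -3 a_1 = 3  ->  a_3 = 1/2
  x^2: 12 a_4 + 7 a_2 = 0  ->  12 a_4 = -7 a_2 = -7/2  ->  a_4 = -7/24
  x^3: 20 a_5 + 11 a_3 = 0  ->  20 a_5 = -11 a_3 = -11/2  ->  a_5 = -11/40
Truncated series: y(x) = 1 - x + (1/2) x^2 + (1/2) x^3 - (7/24) x^4 - (11/40) x^5 + O(x^6).

a_0 = 1; a_1 = -1; a_2 = 1/2; a_3 = 1/2; a_4 = -7/24; a_5 = -11/40


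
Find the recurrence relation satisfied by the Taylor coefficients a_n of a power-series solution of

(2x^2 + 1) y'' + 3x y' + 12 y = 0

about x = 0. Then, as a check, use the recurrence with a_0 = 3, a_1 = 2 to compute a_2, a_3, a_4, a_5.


Substitute y = sum_n a_n x^n.
(1 + 2 x^2) y'' contributes (n+2)(n+1) a_{n+2} + 2 n(n-1) a_n at x^n.
3 x y'(x) contributes 3 n a_n at x^n.
12 y(x) contributes 12 a_n at x^n.
Matching x^n: (n+2)(n+1) a_{n+2} + (2 n(n-1) + 3 n + 12) a_n = 0.
Thus a_{n+2} = (-2 n(n-1) - 3 n - 12) / ((n+1)(n+2)) * a_n.

Check with a_0 = 3, a_1 = 2 (apply the recurrence for n = 0, 1, 2, 3): a_0 = 3, a_1 = 2, a_2 = -18, a_3 = -5, a_4 = 33, a_5 = 33/4.

a_(n+2) = (-2 n(n-1) - 3 n - 12) / ((n+1)(n+2)) * a_n; check: a_0 = 3, a_1 = 2, a_2 = -18, a_3 = -5, a_4 = 33, a_5 = 33/4


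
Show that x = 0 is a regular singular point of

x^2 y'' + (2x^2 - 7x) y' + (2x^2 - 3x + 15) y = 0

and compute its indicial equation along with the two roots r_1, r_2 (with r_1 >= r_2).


Divide by x^2 to reach normal form y'' + P_1(x) y' + P_2(x) y = 0 with P_1(x) = 2 - 7/x and P_2(x) = 2 - 3/x + 15/x^2.
x = 0 is a singular point because the y'-coefficient 2 - 7/x has a pole at x = 0 and the y-coefficient 2 - 3/x + 15/x^2 has a pole at x = 0.
It is a regular singular point because x P_1(x) = p(x) = 2x - 7 and x^2 P_2(x) = q(x) = 2x^2 - 3x + 15 are polynomials, hence analytic at x = 0.
p(0) = -7,  q(0) = 15.
Indicial equation: r(r-1) + p(0) r + q(0) = 0, i.e. r^2 + (p(0) - 1) r + q(0) = 0, i.e. r^2 - 8 r + 15 = 0.
Discriminant: (-8)^2 - 4(15) = 4, so r = (8 ± 2)/2.
Solving: r_1 = 5, r_2 = 3.

indicial: r^2 - 8 r + 15 = 0; roots r_1 = 5, r_2 = 3


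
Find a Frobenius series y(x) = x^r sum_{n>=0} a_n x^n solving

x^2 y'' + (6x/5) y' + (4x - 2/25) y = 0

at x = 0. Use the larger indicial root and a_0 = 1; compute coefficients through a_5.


Write in Frobenius form y'' + (p(x)/x) y' + (q(x)/x^2) y = 0:
  p(x) = 6/5,  q(x) = 4x - 2/25.
Indicial equation: r(r-1) + (6/5) r + (-2/25) = 0 -> roots r_1 = 1/5, r_2 = -2/5.
Take r = r_1 = 1/5. Let y(x) = x^r sum_{n>=0} a_n x^n with a_0 = 1.
Substitute y = x^r sum a_n x^n and match x^{r+n}. The recurrence is
  D(n) a_n + 4 a_{n-1} = 0,  where D(n) = (r+n)(r+n-1) + (6/5)(r+n) + (-2/25).
  a_n = -4 / D(n) * a_{n-1}.
Since the indicial polynomial factors as (r - r_1)(r - r_2), D(n) = (r_1 + n - r_1)(r_1 + n - r_2) = n(n + 3/5).
Evaluating step by step (a_0 = 1):
  n = 1: D(1) = 1(1 + 3/5) = 8/5; numerator = -4(1) = -4; a_1 = (-4)/(8/5) = -5/2
  n = 2: D(2) = 2(2 + 3/5) = 26/5; numerator = -4(-5/2) = 10; a_2 = (10)/(26/5) = 25/13
  n = 3: D(3) = 3(3 + 3/5) = 54/5; numerator = -4(25/13) = -100/13; a_3 = (-100/13)/(54/5) = -250/351
  n = 4: D(4) = 4(4 + 3/5) = 92/5; numerator = -4(-250/351) = 1000/351; a_4 = (1000/351)/(92/5) = 1250/8073
  n = 5: D(5) = 5(5 + 3/5) = 28; numerator = -4(1250/8073) = -5000/8073; a_5 = (-5000/8073)/(28) = -1250/56511

r = 1/5; a_0 = 1; a_1 = -5/2; a_2 = 25/13; a_3 = -250/351; a_4 = 1250/8073; a_5 = -1250/56511


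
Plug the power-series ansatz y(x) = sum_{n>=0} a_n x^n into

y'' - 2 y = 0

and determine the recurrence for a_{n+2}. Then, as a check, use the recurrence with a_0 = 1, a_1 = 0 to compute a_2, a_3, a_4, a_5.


Substitute y = sum_n a_n x^n into y'' + (const) y = 0.
y''(x) = sum_{n>=0} (n+2)(n+1) a_{n+2} x^n.
The ODE becomes sum_n [(n+2)(n+1) a_{n+2} - 2 a_n] x^n = 0.
Setting each coefficient to zero gives the recurrence:
  (n+2)(n+1) a_{n+2} - 2 a_n = 0,
  a_{n+2} = 2 / ((n+1)(n+2)) a_n.

Check with a_0 = 1, a_1 = 0 (apply the recurrence for n = 0, 1, 2, 3): a_0 = 1, a_1 = 0, a_2 = 1, a_3 = 0, a_4 = 1/6, a_5 = 0.

a_{n+2} = 2/((n+1)(n+2)) * a_n; check: a_0 = 1, a_1 = 0, a_2 = 1, a_3 = 0, a_4 = 1/6, a_5 = 0


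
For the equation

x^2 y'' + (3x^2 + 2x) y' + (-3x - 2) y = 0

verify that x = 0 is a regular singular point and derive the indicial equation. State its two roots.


Divide by x^2 to reach normal form y'' + P_1(x) y' + P_2(x) y = 0 with P_1(x) = 3 + 2/x and P_2(x) = -3/x - 2/x^2.
x = 0 is a singular point because the y'-coefficient 3 + 2/x has a pole at x = 0 and the y-coefficient -3/x - 2/x^2 has a pole at x = 0.
It is a regular singular point because x P_1(x) = p(x) = 3x + 2 and x^2 P_2(x) = q(x) = -3x - 2 are polynomials, hence analytic at x = 0.
p(0) = 2,  q(0) = -2.
Indicial equation: r(r-1) + p(0) r + q(0) = 0, i.e. r^2 + (p(0) - 1) r + q(0) = 0, i.e. r^2 + 1 r - 2 = 0.
Discriminant: (1)^2 - 4(-2) = 9, so r = (-1 ± 3)/2.
Solving: r_1 = 1, r_2 = -2.

indicial: r^2 + 1 r - 2 = 0; roots r_1 = 1, r_2 = -2


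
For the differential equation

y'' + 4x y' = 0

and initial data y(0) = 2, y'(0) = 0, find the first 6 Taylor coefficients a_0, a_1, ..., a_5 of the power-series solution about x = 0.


Ansatz: y(x) = sum_{n>=0} a_n x^n, so y'(x) = sum_{n>=1} n a_n x^(n-1) and y''(x) = sum_{n>=2} n(n-1) a_n x^(n-2).
Substitute into P(x) y'' + Q(x) y' + R(x) y = 0 with P(x) = 1, Q(x) = 4x, R(x) = 0, and match powers of x.
Initial conditions: a_0 = 2, a_1 = 0.
Setting the coefficient of each power of x to zero and solving order by order (substituting the coefficients already found):
  x^0: 2 a_2 = 0  ->  a_2 = 0
  x^1: 6 a_3 + 4 a_1 = 0  ->  6 a_3 = -4 a_1 = 0  ->  a_3 = 0
  x^2: 12 a_4 + 8 a_2 = 0  ->  12 a_4 = -8 a_2 = 0  ->  a_4 = 0
  x^3: 20 a_5 + 12 a_3 = 0  ->  20 a_5 = -12 a_3 = 0  ->  a_5 = 0
Truncated series: y(x) = 2 + O(x^6).

a_0 = 2; a_1 = 0; a_2 = 0; a_3 = 0; a_4 = 0; a_5 = 0


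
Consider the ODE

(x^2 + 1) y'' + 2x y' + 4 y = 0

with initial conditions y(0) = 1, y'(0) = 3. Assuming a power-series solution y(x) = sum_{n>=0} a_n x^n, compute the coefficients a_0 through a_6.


Ansatz: y(x) = sum_{n>=0} a_n x^n, so y'(x) = sum_{n>=1} n a_n x^(n-1) and y''(x) = sum_{n>=2} n(n-1) a_n x^(n-2).
Substitute into P(x) y'' + Q(x) y' + R(x) y = 0 with P(x) = x^2 + 1, Q(x) = 2x, R(x) = 4, and match powers of x.
Initial conditions: a_0 = 1, a_1 = 3.
Setting the coefficient of each power of x to zero and solving order by order (substituting the coefficients already found):
  x^0: 2 a_2 + 4 a_0 = 0  ->  2 a_2 = -4 a_0 = -4  ->  a_2 = -2
  x^1: 6 a_3 + 6 a_1 = 0  ->  6 a_3 = -6 a_1 = -18  ->  a_3 = -3
  x^2: 12 a_4 + 10 a_2 = 0  ->  12 a_4 = -10 a_2 = 20  ->  a_4 = 5/3
  x^3: 20 a_5 + 16 a_3 = 0  ->  20 a_5 = -16 a_3 = 48  ->  a_5 = 12/5
  x^4: 30 a_6 + 24 a_4 = 0  ->  30 a_6 = -24 a_4 = -40  ->  a_6 = -4/3
Truncated series: y(x) = 1 + 3 x - 2 x^2 - 3 x^3 + (5/3) x^4 + (12/5) x^5 - (4/3) x^6 + O(x^7).

a_0 = 1; a_1 = 3; a_2 = -2; a_3 = -3; a_4 = 5/3; a_5 = 12/5; a_6 = -4/3


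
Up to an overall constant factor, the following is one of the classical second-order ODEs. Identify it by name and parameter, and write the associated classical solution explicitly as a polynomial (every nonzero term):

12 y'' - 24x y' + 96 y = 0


All three coefficients share the factor 12; dividing through by 12 gives  y'' - 2x y' + 8 y = 0.
This matches the Hermite equation y'' - 2x y' + 2n y = 0 with 2n = 8, so n = 4; the polynomial solution is H_4(x).
With y = sum_k a_k x^k, matching x^k gives (k+2)(k+1) a_{k+2} = 2(k - n) a_k = 2(k - 4) a_k. The right side vanishes at k = 4, so the series with the parity of 4 terminates at degree 4.
Standard normalization: leading coefficient of H_n is 2^n, so a_4 = 2^4 = 16. Work downward with a_k = (k+1)(k+2) a_{k+2} / (2(k - n)):
  a_2 = (3)(4)(16) / (2(2 - 4)) = 192/(-4) = -48
  a_0 = (1)(2)(-48) / (2(0 - 4)) = -96/(-8) = 12
Hence H_4(x) = 16 x^4 - 48 x^2 + 12.

H_4(x); series = 16 x^4 - 48 x^2 + 12
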